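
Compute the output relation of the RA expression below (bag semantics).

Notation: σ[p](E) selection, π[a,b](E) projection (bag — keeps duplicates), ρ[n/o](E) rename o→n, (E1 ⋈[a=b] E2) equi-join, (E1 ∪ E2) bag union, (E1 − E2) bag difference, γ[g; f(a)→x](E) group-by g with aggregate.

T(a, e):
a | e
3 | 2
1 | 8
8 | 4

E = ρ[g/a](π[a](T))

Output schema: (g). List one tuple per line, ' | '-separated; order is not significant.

Stepwise |·|:
  T → 3
  π[a](T) → 3
  ρ[g/a](π[a](T)) → 3

== RESULT ==
g
1
3
8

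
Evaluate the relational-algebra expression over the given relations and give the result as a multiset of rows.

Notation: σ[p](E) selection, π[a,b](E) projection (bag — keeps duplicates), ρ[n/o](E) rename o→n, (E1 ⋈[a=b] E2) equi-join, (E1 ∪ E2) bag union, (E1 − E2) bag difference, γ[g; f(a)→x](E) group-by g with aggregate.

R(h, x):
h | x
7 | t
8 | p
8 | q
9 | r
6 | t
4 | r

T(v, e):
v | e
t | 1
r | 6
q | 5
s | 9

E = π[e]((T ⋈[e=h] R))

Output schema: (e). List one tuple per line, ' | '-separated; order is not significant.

Row counts bottom-up:
  T → 4
  R → 6
  (T ⋈[e=h] R) → 2
  π[e]((T ⋈[e=h] R)) → 2

== RESULT ==
e
6
9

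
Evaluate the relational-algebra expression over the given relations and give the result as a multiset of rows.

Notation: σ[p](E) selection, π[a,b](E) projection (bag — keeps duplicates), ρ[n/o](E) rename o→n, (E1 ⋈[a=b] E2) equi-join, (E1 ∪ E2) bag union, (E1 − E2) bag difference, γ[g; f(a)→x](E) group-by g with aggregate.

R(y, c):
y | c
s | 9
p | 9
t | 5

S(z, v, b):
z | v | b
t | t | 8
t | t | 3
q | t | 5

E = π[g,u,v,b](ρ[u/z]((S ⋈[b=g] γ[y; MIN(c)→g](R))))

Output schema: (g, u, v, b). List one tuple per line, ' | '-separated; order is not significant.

Subexpression sizes:
  S → 3
  R → 3
  γ[y; MIN(c)→g](R) → 3
  (S ⋈[b=g] γ[y; MIN(c)→g](R)) → 1
  ρ[u/z]((S ⋈[b=g] γ[y; MIN(c)→g](R))) → 1
  π[g,u,v,b](ρ[u/z]((S ⋈[b=g] γ[y; MIN(c)→g](R)))) → 1

== RESULT ==
g | u | v | b
5 | q | t | 5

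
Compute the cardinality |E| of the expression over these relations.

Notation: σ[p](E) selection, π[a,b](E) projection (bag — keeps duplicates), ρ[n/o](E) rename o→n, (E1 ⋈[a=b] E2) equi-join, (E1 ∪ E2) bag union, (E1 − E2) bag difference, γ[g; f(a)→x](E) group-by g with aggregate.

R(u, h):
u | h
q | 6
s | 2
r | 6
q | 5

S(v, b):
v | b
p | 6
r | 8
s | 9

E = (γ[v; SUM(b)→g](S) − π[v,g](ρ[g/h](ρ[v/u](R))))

Stepwise |·|:
  S → 3
  γ[v; SUM(b)→g](S) → 3
  R → 4
  ρ[v/u](R) → 4
  ρ[g/h](ρ[v/u](R)) → 4
  π[v,g](ρ[g/h](ρ[v/u](R))) → 4
  (γ[v; SUM(b)→g](S) − π[v,g](ρ[g/h](ρ[v/u](R)))) → 3

|E| = 3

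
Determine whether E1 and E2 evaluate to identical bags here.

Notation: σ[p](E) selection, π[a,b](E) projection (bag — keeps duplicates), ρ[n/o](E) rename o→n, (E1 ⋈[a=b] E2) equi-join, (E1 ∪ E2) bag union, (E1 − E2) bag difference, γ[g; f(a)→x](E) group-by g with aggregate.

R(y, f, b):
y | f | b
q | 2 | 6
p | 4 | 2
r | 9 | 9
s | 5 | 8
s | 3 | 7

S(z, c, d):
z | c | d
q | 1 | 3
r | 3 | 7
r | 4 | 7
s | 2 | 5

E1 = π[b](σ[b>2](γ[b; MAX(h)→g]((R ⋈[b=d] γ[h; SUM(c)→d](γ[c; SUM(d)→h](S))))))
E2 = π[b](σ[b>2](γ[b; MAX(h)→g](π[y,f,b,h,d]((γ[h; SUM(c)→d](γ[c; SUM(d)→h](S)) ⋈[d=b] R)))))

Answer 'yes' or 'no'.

E1 subexpression sizes:
  R → 5
  S → 4
  γ[c; SUM(d)→h](S) → 4
  γ[h; SUM(c)→d](γ[c; SUM(d)→h](S)) → 3
  (R ⋈[b=d] γ[h; SUM(c)→d](γ[c; SUM(d)→h](S))) → 2
  γ[b; MAX(h)→g]((R ⋈[b=d] γ[h; SUM(c)→d](γ[c; SUM(d)→h](S)))) → 2
  σ[b>2](γ[b; MAX(h)→g]((R ⋈[b=d] γ[h; SUM(c)→d](γ[c; SUM(d)→h](S))))) → 1
  π[b](σ[b>2](γ[b; MAX(h)→g]((R ⋈[b=d] γ[h; SUM(c)→d](γ[c; SUM(d)→h](S)))))) → 1
E2 subexpression sizes:
  S → 4
  γ[c; SUM(d)→h](S) → 4
  γ[h; SUM(c)→d](γ[c; SUM(d)→h](S)) → 3
  R → 5
  (γ[h; SUM(c)→d](γ[c; SUM(d)→h](S)) ⋈[d=b] R) → 2
  π[y,f,b,h,d]((γ[h; SUM(c)→d](γ[c; SUM(d)→h](S)) ⋈[d=b] R)) → 2
  γ[b; MAX(h)→g](π[y,f,b,h,d]((γ[h; SUM(c)→d](γ[c; SUM(d)→h](S)) ⋈[d=b] R))) → 2
  σ[b>2](γ[b; MAX(h)→g](π[y,f,b,h,d]((γ[h; SUM(c)→d](γ[c; SUM(d)→h](S)) ⋈[d=b] R)))) → 1
  π[b](σ[b>2](γ[b; MAX(h)→g](π[y,f,b,h,d]((γ[h; SUM(c)→d](γ[c; SUM(d)→h](S)) ⋈[d=b] R))))) → 1

E1 and E2 produce the same multiset:
b
7

yes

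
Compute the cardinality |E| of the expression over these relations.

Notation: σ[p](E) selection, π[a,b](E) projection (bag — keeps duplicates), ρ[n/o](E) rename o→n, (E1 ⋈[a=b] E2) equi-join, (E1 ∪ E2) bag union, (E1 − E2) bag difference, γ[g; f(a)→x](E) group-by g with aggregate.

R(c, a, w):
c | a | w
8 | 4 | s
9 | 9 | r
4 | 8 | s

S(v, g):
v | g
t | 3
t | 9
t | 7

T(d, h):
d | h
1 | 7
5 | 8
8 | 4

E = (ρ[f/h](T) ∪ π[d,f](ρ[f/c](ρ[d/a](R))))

Row counts bottom-up:
  T → 3
  ρ[f/h](T) → 3
  R → 3
  ρ[d/a](R) → 3
  ρ[f/c](ρ[d/a](R)) → 3
  π[d,f](ρ[f/c](ρ[d/a](R))) → 3
  (ρ[f/h](T) ∪ π[d,f](ρ[f/c](ρ[d/a](R)))) → 6

|E| = 6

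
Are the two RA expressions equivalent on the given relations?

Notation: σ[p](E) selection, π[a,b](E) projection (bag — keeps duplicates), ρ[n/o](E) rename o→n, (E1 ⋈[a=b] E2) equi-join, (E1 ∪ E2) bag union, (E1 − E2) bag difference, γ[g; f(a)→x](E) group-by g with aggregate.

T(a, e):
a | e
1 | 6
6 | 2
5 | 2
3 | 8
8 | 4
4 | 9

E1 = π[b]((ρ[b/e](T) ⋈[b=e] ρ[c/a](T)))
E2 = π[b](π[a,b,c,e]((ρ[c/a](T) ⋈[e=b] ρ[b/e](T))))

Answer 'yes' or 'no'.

E1 per-node cardinality:
  T → 6
  ρ[b/e](T) → 6
  T → 6
  ρ[c/a](T) → 6
  (ρ[b/e](T) ⋈[b=e] ρ[c/a](T)) → 8
  π[b]((ρ[b/e](T) ⋈[b=e] ρ[c/a](T))) → 8
E2 per-node cardinality:
  T → 6
  ρ[c/a](T) → 6
  T → 6
  ρ[b/e](T) → 6
  (ρ[c/a](T) ⋈[e=b] ρ[b/e](T)) → 8
  π[a,b,c,e]((ρ[c/a](T) ⋈[e=b] ρ[b/e](T))) → 8
  π[b](π[a,b,c,e]((ρ[c/a](T) ⋈[e=b] ρ[b/e](T)))) → 8

E1 and E2 produce the same multiset:
b
2
2
2
2
4
6
8
9

yes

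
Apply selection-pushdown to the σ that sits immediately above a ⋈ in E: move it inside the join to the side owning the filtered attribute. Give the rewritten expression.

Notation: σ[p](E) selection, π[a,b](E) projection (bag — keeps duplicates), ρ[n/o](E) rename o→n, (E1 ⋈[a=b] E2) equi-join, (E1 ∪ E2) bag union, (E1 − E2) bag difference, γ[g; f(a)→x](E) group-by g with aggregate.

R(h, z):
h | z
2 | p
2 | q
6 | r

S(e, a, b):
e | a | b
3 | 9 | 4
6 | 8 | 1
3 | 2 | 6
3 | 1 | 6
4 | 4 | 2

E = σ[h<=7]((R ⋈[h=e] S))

σ filters on h, owned by the left side.
E' = (σ[h<=7](R) ⋈[h=e] S)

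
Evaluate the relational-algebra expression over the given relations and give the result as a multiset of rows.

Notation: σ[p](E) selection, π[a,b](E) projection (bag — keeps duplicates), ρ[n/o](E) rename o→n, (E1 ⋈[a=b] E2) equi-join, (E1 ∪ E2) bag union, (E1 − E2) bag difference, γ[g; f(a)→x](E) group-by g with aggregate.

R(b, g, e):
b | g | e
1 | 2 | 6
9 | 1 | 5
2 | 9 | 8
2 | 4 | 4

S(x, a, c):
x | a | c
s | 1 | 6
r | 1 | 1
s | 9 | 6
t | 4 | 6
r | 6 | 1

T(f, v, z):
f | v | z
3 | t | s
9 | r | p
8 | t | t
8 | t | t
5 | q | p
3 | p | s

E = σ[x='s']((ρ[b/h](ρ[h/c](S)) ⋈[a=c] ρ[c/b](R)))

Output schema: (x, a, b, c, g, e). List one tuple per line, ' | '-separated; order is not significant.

Per-node cardinality:
  S → 5
  ρ[h/c](S) → 5
  ρ[b/h](ρ[h/c](S)) → 5
  R → 4
  ρ[c/b](R) → 4
  (ρ[b/h](ρ[h/c](S)) ⋈[a=c] ρ[c/b](R)) → 3
  σ[x='s']((ρ[b/h](ρ[h/c](S)) ⋈[a=c] ρ[c/b](R))) → 2

== RESULT ==
x | a | b | c | g | e
s | 1 | 6 | 1 | 2 | 6
s | 9 | 6 | 9 | 1 | 5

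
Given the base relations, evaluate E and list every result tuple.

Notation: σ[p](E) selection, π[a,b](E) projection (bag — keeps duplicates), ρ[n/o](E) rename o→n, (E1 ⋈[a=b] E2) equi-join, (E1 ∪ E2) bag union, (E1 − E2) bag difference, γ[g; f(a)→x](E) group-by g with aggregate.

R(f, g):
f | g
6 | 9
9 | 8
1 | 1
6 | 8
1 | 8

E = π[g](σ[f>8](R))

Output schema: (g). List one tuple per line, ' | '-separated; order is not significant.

Row counts bottom-up:
  R → 5
  σ[f>8](R) → 1
  π[g](σ[f>8](R)) → 1

== RESULT ==
g
8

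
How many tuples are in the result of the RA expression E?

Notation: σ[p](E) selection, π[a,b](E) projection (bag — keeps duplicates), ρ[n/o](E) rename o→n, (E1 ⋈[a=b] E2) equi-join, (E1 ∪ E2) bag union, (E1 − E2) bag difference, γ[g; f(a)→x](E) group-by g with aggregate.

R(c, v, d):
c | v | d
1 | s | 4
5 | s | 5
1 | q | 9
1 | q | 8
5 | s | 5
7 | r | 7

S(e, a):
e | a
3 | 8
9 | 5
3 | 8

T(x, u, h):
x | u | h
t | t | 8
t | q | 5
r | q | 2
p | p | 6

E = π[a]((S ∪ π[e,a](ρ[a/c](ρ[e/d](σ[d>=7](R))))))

Row counts bottom-up:
  S → 3
  R → 6
  σ[d>=7](R) → 3
  ρ[e/d](σ[d>=7](R)) → 3
  ρ[a/c](ρ[e/d](σ[d>=7](R))) → 3
  π[e,a](ρ[a/c](ρ[e/d](σ[d>=7](R)))) → 3
  (S ∪ π[e,a](ρ[a/c](ρ[e/d](σ[d>=7](R))))) → 6
  π[a]((S ∪ π[e,a](ρ[a/c](ρ[e/d](σ[d>=7](R)))))) → 6

|E| = 6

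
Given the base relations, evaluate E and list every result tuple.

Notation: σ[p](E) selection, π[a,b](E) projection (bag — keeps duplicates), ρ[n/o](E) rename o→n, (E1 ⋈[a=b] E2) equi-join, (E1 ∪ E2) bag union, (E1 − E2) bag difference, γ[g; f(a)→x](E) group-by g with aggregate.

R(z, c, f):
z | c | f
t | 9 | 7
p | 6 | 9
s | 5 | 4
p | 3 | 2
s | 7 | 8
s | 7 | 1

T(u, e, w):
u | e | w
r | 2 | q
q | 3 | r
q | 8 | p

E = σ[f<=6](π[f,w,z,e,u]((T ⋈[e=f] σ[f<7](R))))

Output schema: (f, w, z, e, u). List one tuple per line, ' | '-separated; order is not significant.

Row counts bottom-up:
  T → 3
  R → 6
  σ[f<7](R) → 3
  (T ⋈[e=f] σ[f<7](R)) → 1
  π[f,w,z,e,u]((T ⋈[e=f] σ[f<7](R))) → 1
  σ[f<=6](π[f,w,z,e,u]((T ⋈[e=f] σ[f<7](R)))) → 1

== RESULT ==
f | w | z | e | u
2 | q | p | 2 | r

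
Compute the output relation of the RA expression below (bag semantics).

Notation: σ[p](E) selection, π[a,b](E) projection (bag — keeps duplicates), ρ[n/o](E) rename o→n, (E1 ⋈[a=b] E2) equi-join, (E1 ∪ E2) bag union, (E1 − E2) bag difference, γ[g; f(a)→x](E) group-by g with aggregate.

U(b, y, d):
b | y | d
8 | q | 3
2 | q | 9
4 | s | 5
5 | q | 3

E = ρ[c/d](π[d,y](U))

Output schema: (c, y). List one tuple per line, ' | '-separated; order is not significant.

Row counts bottom-up:
  U → 4
  π[d,y](U) → 4
  ρ[c/d](π[d,y](U)) → 4

== RESULT ==
c | y
3 | q
3 | q
5 | s
9 | q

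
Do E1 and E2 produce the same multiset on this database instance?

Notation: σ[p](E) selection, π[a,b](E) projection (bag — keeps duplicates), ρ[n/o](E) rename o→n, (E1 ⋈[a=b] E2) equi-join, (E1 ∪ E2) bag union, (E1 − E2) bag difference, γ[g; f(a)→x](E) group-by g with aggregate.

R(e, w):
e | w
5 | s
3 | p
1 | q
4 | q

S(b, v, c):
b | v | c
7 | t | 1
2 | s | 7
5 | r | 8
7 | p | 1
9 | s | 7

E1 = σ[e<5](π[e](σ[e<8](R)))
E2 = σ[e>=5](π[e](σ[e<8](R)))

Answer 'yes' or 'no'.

E1 stepwise |·|:
  R → 4
  σ[e<8](R) → 4
  π[e](σ[e<8](R)) → 4
  σ[e<5](π[e](σ[e<8](R))) → 3
E2 stepwise |·|:
  R → 4
  σ[e<8](R) → 4
  π[e](σ[e<8](R)) → 4
  σ[e>=5](π[e](σ[e<8](R))) → 1

E1 result:
e
1
3
4
E2 result:
e
5
Witness: (1,) appears 1× in E1 but 0× in E2.

no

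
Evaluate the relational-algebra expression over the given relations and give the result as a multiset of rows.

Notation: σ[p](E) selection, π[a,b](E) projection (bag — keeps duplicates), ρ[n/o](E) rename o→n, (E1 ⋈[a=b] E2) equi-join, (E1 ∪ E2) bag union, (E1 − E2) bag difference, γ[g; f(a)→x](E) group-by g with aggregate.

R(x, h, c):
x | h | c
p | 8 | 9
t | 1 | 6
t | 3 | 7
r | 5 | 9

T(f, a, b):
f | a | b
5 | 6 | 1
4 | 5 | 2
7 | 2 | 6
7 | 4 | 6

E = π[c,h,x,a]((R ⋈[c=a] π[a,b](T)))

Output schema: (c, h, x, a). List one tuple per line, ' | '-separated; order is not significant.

Per-node cardinality:
  R → 4
  T → 4
  π[a,b](T) → 4
  (R ⋈[c=a] π[a,b](T)) → 1
  π[c,h,x,a]((R ⋈[c=a] π[a,b](T))) → 1

== RESULT ==
c | h | x | a
6 | 1 | t | 6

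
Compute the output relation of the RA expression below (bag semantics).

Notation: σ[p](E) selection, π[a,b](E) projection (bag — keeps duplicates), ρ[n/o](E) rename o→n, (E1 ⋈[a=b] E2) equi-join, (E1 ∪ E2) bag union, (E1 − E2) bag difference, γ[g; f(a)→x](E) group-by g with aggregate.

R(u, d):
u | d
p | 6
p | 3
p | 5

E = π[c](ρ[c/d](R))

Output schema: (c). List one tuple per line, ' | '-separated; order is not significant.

Per-node cardinality:
  R → 3
  ρ[c/d](R) → 3
  π[c](ρ[c/d](R)) → 3

== RESULT ==
c
3
5
6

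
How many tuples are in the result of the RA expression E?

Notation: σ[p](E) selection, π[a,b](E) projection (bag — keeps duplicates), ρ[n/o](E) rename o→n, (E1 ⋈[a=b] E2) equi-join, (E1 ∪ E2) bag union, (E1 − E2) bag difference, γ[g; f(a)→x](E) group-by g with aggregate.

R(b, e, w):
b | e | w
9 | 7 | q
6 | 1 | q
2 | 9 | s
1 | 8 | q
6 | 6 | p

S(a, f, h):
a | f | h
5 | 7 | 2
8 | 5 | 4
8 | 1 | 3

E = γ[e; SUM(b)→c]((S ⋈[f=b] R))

Row counts bottom-up:
  S → 3
  R → 5
  (S ⋈[f=b] R) → 1
  γ[e; SUM(b)→c]((S ⋈[f=b] R)) → 1

|E| = 1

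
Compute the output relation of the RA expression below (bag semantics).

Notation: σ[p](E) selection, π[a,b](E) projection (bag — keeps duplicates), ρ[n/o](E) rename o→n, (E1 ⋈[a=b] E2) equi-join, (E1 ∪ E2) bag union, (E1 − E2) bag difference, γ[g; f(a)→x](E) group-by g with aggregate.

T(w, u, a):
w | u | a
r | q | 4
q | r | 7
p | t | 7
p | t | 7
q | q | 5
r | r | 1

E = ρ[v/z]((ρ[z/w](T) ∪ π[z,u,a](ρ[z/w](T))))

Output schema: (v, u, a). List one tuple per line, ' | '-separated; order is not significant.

Stepwise |·|:
  T → 6
  ρ[z/w](T) → 6
  T → 6
  ρ[z/w](T) → 6
  π[z,u,a](ρ[z/w](T)) → 6
  (ρ[z/w](T) ∪ π[z,u,a](ρ[z/w](T))) → 12
  ρ[v/z]((ρ[z/w](T) ∪ π[z,u,a](ρ[z/w](T)))) → 12

== RESULT ==
v | u | a
p | t | 7
p | t | 7
p | t | 7
p | t | 7
q | q | 5
q | q | 5
q | r | 7
q | r | 7
r | q | 4
r | q | 4
r | r | 1
r | r | 1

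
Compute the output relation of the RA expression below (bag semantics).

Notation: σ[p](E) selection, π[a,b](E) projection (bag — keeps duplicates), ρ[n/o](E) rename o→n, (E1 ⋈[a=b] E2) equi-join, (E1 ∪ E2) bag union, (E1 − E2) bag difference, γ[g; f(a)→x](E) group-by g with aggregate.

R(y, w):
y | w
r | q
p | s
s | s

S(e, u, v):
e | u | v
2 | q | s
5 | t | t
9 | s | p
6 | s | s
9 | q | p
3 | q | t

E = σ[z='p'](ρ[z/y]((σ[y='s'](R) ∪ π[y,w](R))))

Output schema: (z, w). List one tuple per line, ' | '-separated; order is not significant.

Row counts bottom-up:
  R → 3
  σ[y='s'](R) → 1
  R → 3
  π[y,w](R) → 3
  (σ[y='s'](R) ∪ π[y,w](R)) → 4
  ρ[z/y]((σ[y='s'](R) ∪ π[y,w](R))) → 4
  σ[z='p'](ρ[z/y]((σ[y='s'](R) ∪ π[y,w](R)))) → 1

== RESULT ==
z | w
p | s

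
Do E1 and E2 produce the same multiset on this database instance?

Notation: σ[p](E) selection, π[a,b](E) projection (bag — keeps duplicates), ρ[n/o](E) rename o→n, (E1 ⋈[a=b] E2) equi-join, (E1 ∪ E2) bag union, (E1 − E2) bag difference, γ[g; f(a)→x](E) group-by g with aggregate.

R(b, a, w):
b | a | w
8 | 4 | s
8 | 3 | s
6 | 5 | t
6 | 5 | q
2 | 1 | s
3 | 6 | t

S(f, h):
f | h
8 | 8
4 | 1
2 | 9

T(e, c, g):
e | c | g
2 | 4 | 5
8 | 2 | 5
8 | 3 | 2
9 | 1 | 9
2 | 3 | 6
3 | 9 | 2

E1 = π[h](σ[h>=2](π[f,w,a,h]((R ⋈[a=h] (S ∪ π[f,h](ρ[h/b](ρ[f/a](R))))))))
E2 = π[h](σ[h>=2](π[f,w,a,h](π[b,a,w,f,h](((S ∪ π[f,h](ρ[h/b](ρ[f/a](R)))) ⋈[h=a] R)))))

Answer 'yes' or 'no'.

E1 per-node cardinality:
  R → 6
  S → 3
  R → 6
  ρ[f/a](R) → 6
  ρ[h/b](ρ[f/a](R)) → 6
  π[f,h](ρ[h/b](ρ[f/a](R))) → 6
  (S ∪ π[f,h](ρ[h/b](ρ[f/a](R)))) → 9
  (R ⋈[a=h] (S ∪ π[f,h](ρ[h/b](ρ[f/a](R))))) → 4
  π[f,w,a,h]((R ⋈[a=h] (S ∪ π[f,h](ρ[h/b](ρ[f/a](R)))))) → 4
  σ[h>=2](π[f,w,a,h]((R ⋈[a=h] (S ∪ π[f,h](ρ[h/b](ρ[f/a](R))))))) → 3
  π[h](σ[h>=2](π[f,w,a,h]((R ⋈[a=h] (S ∪ π[f,h](ρ[h/b](ρ[f/a](R)))))))) → 3
E2 per-node cardinality:
  S → 3
  R → 6
  ρ[f/a](R) → 6
  ρ[h/b](ρ[f/a](R)) → 6
  π[f,h](ρ[h/b](ρ[f/a](R))) → 6
  (S ∪ π[f,h](ρ[h/b](ρ[f/a](R)))) → 9
  R → 6
  ((S ∪ π[f,h](ρ[h/b](ρ[f/a](R)))) ⋈[h=a] R) → 4
  π[b,a,w,f,h](((S ∪ π[f,h](ρ[h/b](ρ[f/a](R)))) ⋈[h=a] R)) → 4
  π[f,w,a,h](π[b,a,w,f,h](((S ∪ π[f,h](ρ[h/b](ρ[f/a](R)))) ⋈[h=a] R))) → 4
  σ[h>=2](π[f,w,a,h](π[b,a,w,f,h](((S ∪ π[f,h](ρ[h/b](ρ[f/a](R)))) ⋈[h=a] R)))) → 3
  π[h](σ[h>=2](π[f,w,a,h](π[b,a,w,f,h](((S ∪ π[f,h](ρ[h/b](ρ[f/a](R)))) ⋈[h=a] R))))) → 3

E1 and E2 produce the same multiset:
h
3
6
6

yes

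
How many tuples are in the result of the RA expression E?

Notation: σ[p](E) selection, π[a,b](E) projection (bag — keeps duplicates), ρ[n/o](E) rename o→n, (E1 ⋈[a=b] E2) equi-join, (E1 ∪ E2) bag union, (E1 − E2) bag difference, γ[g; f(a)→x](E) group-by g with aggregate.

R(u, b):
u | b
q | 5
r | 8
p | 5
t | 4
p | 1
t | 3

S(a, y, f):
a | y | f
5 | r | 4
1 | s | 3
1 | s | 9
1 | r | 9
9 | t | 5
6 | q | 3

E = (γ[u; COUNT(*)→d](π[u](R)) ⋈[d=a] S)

Subexpression sizes:
  R → 6
  π[u](R) → 6
  γ[u; COUNT(*)→d](π[u](R)) → 4
  S → 6
  (γ[u; COUNT(*)→d](π[u](R)) ⋈[d=a] S) → 6

|E| = 6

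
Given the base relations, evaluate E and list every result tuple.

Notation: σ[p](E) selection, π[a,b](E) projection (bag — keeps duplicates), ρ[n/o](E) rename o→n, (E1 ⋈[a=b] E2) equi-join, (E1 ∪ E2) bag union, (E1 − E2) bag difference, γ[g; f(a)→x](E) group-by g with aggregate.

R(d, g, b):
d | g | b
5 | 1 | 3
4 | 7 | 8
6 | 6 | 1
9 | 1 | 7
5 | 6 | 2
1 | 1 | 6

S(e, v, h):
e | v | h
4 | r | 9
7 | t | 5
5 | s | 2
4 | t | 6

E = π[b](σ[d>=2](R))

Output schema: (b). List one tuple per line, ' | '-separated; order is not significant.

Row counts bottom-up:
  R → 6
  σ[d>=2](R) → 5
  π[b](σ[d>=2](R)) → 5

== RESULT ==
b
1
2
3
7
8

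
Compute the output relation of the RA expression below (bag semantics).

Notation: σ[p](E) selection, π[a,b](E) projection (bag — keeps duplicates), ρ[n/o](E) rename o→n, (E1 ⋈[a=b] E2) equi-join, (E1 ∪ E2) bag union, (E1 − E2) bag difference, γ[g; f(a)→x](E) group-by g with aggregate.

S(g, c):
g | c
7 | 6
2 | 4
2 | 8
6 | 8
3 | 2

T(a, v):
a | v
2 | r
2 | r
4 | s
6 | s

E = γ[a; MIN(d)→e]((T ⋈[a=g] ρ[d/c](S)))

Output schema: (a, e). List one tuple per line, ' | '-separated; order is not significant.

Row counts bottom-up:
  T → 4
  S → 5
  ρ[d/c](S) → 5
  (T ⋈[a=g] ρ[d/c](S)) → 5
  γ[a; MIN(d)→e]((T ⋈[a=g] ρ[d/c](S))) → 2

== RESULT ==
a | e
2 | 4
6 | 8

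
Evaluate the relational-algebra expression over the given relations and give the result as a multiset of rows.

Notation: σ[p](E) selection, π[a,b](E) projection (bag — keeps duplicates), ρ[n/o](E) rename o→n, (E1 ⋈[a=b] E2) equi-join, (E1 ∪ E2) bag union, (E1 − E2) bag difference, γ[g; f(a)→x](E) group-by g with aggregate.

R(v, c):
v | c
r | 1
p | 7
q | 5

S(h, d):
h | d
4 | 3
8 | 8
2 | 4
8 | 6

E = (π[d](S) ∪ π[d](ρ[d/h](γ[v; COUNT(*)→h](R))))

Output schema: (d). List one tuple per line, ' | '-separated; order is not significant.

Per-node cardinality:
  S → 4
  π[d](S) → 4
  R → 3
  γ[v; COUNT(*)→h](R) → 3
  ρ[d/h](γ[v; COUNT(*)→h](R)) → 3
  π[d](ρ[d/h](γ[v; COUNT(*)→h](R))) → 3
  (π[d](S) ∪ π[d](ρ[d/h](γ[v; COUNT(*)→h](R)))) → 7

== RESULT ==
d
1
1
1
3
4
6
8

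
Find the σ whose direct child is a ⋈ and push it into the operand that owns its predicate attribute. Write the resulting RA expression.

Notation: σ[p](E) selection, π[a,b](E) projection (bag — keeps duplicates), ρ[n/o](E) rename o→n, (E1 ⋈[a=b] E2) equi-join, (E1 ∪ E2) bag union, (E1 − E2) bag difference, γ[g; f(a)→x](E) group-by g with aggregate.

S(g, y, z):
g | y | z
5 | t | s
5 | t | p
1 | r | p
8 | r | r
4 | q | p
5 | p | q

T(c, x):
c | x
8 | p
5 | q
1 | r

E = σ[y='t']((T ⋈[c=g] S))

σ filters on y, owned by the right side.
E' = (T ⋈[c=g] σ[y='t'](S))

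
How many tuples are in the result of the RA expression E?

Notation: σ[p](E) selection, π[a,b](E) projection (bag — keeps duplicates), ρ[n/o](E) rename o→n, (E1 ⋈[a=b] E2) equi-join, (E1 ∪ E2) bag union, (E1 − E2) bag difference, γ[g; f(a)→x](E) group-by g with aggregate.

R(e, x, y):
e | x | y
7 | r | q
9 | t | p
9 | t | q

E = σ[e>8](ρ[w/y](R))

Stepwise |·|:
  R → 3
  ρ[w/y](R) → 3
  σ[e>8](ρ[w/y](R)) → 2

|E| = 2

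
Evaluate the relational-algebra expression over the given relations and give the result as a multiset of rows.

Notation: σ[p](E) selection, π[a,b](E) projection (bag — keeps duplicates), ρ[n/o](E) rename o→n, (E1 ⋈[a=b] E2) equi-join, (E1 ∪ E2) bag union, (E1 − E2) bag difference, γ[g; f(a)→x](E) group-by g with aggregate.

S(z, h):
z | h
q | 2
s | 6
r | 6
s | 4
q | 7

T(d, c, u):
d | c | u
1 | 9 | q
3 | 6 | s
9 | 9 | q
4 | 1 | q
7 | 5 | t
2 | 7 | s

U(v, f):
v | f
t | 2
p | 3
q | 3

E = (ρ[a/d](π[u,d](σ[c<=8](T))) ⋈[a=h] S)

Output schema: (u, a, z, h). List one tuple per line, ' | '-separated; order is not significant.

Per-node cardinality:
  T → 6
  σ[c<=8](T) → 4
  π[u,d](σ[c<=8](T)) → 4
  ρ[a/d](π[u,d](σ[c<=8](T))) → 4
  S → 5
  (ρ[a/d](π[u,d](σ[c<=8](T))) ⋈[a=h] S) → 3

== RESULT ==
u | a | z | h
q | 4 | s | 4
s | 2 | q | 2
t | 7 | q | 7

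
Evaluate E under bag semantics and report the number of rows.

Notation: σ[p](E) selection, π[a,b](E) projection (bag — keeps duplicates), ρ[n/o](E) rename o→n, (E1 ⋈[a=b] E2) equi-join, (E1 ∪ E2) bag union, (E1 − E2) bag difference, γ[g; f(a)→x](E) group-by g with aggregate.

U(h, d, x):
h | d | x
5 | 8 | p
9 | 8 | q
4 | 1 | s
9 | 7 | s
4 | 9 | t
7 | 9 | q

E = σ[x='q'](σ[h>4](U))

Stepwise |·|:
  U → 6
  σ[h>4](U) → 4
  σ[x='q'](σ[h>4](U)) → 2

|E| = 2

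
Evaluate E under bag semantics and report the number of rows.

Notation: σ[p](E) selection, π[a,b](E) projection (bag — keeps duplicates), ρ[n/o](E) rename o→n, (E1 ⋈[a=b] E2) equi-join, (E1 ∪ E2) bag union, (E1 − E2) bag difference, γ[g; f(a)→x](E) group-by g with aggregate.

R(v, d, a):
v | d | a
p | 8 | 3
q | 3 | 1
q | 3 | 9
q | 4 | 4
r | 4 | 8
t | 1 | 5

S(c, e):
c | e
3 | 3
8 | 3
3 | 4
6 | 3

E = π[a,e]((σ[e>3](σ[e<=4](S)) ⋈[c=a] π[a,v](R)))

Per-node cardinality:
  S → 4
  σ[e<=4](S) → 4
  σ[e>3](σ[e<=4](S)) → 1
  R → 6
  π[a,v](R) → 6
  (σ[e>3](σ[e<=4](S)) ⋈[c=a] π[a,v](R)) → 1
  π[a,e]((σ[e>3](σ[e<=4](S)) ⋈[c=a] π[a,v](R))) → 1

|E| = 1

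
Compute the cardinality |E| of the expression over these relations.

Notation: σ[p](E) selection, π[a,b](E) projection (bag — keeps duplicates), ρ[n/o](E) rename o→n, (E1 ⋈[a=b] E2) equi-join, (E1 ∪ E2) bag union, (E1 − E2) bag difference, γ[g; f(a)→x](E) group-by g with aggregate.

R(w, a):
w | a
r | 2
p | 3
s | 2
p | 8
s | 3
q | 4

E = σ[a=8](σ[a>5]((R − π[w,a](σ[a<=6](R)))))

Stepwise |·|:
  R → 6
  R → 6
  σ[a<=6](R) → 5
  π[w,a](σ[a<=6](R)) → 5
  (R − π[w,a](σ[a<=6](R))) → 1
  σ[a>5]((R − π[w,a](σ[a<=6](R)))) → 1
  σ[a=8](σ[a>5]((R − π[w,a](σ[a<=6](R))))) → 1

|E| = 1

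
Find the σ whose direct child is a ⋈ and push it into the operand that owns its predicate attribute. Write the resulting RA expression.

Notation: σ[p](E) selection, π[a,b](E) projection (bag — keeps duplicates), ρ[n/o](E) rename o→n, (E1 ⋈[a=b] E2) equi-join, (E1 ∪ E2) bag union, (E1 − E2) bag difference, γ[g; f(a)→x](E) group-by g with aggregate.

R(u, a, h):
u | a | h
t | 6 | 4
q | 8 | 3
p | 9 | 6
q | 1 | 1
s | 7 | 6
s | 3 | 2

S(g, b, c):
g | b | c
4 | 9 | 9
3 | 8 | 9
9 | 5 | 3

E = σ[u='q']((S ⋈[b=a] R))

σ filters on u, owned by the right side.
E' = (S ⋈[b=a] σ[u='q'](R))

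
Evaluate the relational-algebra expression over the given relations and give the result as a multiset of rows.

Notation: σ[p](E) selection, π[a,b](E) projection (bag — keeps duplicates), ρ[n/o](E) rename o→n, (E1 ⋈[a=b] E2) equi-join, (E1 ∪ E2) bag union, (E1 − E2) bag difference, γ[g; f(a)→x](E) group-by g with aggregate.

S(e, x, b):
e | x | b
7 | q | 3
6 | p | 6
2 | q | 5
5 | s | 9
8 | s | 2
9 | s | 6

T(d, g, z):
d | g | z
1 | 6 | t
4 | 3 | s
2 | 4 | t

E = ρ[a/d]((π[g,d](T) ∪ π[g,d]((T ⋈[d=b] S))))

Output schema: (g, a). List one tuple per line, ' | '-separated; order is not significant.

Row counts bottom-up:
  T → 3
  π[g,d](T) → 3
  T → 3
  S → 6
  (T ⋈[d=b] S) → 1
  π[g,d]((T ⋈[d=b] S)) → 1
  (π[g,d](T) ∪ π[g,d]((T ⋈[d=b] S))) → 4
  ρ[a/d]((π[g,d](T) ∪ π[g,d]((T ⋈[d=b] S)))) → 4

== RESULT ==
g | a
3 | 4
4 | 2
4 | 2
6 | 1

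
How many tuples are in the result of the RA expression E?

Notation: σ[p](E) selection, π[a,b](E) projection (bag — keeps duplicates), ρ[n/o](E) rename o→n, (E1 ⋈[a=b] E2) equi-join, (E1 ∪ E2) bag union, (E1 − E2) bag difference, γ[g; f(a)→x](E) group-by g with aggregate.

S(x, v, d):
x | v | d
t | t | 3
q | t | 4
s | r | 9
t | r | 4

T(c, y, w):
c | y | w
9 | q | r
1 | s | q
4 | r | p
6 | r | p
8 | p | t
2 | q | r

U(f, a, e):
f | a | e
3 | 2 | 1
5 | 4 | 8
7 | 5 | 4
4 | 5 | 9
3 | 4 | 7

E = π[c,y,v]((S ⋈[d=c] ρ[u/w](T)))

Row counts bottom-up:
  S → 4
  T → 6
  ρ[u/w](T) → 6
  (S ⋈[d=c] ρ[u/w](T)) → 3
  π[c,y,v]((S ⋈[d=c] ρ[u/w](T))) → 3

|E| = 3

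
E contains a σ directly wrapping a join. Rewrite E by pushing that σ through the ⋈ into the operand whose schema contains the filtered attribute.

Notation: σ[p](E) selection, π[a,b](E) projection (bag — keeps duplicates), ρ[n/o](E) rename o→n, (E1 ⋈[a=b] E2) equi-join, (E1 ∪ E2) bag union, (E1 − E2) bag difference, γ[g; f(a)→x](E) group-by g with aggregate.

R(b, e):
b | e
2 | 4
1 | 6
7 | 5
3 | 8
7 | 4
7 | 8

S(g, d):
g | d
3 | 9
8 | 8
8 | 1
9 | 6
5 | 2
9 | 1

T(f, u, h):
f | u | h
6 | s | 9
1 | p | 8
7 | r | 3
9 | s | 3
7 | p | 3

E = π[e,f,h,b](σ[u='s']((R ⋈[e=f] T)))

σ filters on u, owned by the right side.
E' = π[e,f,h,b]((R ⋈[e=f] σ[u='s'](T)))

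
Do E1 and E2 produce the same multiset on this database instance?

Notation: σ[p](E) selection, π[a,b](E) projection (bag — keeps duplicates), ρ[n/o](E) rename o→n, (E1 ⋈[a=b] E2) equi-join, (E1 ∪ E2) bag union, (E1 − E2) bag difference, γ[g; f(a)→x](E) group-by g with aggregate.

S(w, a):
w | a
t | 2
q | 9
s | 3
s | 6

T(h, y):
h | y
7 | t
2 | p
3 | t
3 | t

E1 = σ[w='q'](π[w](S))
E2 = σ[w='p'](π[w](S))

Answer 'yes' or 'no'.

E1 stepwise |·|:
  S → 4
  π[w](S) → 4
  σ[w='q'](π[w](S)) → 1
E2 stepwise |·|:
  S → 4
  π[w](S) → 4
  σ[w='p'](π[w](S)) → 0

E1 result:
w
q
E2 result:
w
(0 rows)
Witness: ('q',) appears 1× in E1 but 0× in E2.

no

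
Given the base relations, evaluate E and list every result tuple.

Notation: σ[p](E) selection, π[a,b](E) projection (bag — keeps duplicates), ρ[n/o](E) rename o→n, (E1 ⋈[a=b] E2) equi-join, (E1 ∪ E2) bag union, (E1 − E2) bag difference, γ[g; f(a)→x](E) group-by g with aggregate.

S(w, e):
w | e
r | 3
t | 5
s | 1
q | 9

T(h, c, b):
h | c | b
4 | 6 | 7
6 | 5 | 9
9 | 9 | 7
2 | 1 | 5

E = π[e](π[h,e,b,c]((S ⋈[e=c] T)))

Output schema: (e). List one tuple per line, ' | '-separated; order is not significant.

Stepwise |·|:
  S → 4
  T → 4
  (S ⋈[e=c] T) → 3
  π[h,e,b,c]((S ⋈[e=c] T)) → 3
  π[e](π[h,e,b,c]((S ⋈[e=c] T))) → 3

== RESULT ==
e
1
5
9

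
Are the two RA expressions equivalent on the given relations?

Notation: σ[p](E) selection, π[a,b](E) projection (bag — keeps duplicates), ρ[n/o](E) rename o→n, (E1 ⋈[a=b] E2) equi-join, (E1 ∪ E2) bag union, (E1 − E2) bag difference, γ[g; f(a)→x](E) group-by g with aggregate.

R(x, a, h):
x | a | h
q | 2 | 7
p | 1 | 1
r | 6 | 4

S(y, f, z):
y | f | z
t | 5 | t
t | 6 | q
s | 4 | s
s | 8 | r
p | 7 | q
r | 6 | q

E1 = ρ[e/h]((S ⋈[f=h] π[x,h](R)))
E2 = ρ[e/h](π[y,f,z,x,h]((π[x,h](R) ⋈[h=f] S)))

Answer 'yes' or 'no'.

E1 stepwise |·|:
  S → 6
  R → 3
  π[x,h](R) → 3
  (S ⋈[f=h] π[x,h](R)) → 2
  ρ[e/h]((S ⋈[f=h] π[x,h](R))) → 2
E2 stepwise |·|:
  R → 3
  π[x,h](R) → 3
  S → 6
  (π[x,h](R) ⋈[h=f] S) → 2
  π[y,f,z,x,h]((π[x,h](R) ⋈[h=f] S)) → 2
  ρ[e/h](π[y,f,z,x,h]((π[x,h](R) ⋈[h=f] S))) → 2

E1 and E2 produce the same multiset:
y | f | z | x | e
p | 7 | q | q | 7
s | 4 | s | r | 4

yes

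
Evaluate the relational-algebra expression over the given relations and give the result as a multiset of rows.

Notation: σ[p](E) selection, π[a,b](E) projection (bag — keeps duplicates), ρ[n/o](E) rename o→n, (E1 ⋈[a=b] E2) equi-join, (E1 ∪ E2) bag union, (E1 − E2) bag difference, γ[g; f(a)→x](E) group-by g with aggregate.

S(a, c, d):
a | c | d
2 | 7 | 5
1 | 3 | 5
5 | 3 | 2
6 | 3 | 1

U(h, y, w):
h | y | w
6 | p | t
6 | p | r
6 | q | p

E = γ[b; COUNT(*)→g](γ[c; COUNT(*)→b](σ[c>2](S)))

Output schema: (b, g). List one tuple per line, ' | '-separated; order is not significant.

Row counts bottom-up:
  S → 4
  σ[c>2](S) → 4
  γ[c; COUNT(*)→b](σ[c>2](S)) → 2
  γ[b; COUNT(*)→g](γ[c; COUNT(*)→b](σ[c>2](S))) → 2

== RESULT ==
b | g
1 | 1
3 | 1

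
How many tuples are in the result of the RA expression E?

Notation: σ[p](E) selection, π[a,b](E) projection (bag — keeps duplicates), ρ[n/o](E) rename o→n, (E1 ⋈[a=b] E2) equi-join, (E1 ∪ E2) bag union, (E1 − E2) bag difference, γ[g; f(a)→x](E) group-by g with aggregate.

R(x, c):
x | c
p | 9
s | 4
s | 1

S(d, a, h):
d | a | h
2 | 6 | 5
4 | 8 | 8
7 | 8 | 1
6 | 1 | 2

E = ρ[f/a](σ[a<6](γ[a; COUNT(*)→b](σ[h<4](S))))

Row counts bottom-up:
  S → 4
  σ[h<4](S) → 2
  γ[a; COUNT(*)→b](σ[h<4](S)) → 2
  σ[a<6](γ[a; COUNT(*)→b](σ[h<4](S))) → 1
  ρ[f/a](σ[a<6](γ[a; COUNT(*)→b](σ[h<4](S)))) → 1

|E| = 1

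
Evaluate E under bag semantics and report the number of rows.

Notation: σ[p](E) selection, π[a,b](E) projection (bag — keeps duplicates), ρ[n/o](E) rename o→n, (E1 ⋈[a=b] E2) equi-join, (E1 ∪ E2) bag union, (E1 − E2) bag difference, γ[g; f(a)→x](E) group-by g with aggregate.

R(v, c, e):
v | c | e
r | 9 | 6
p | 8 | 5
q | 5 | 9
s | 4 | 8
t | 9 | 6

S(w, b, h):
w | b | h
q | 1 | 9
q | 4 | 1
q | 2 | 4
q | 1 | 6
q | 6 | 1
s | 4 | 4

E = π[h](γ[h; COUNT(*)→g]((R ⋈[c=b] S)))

Stepwise |·|:
  R → 5
  S → 6
  (R ⋈[c=b] S) → 2
  γ[h; COUNT(*)→g]((R ⋈[c=b] S)) → 2
  π[h](γ[h; COUNT(*)→g]((R ⋈[c=b] S))) → 2

|E| = 2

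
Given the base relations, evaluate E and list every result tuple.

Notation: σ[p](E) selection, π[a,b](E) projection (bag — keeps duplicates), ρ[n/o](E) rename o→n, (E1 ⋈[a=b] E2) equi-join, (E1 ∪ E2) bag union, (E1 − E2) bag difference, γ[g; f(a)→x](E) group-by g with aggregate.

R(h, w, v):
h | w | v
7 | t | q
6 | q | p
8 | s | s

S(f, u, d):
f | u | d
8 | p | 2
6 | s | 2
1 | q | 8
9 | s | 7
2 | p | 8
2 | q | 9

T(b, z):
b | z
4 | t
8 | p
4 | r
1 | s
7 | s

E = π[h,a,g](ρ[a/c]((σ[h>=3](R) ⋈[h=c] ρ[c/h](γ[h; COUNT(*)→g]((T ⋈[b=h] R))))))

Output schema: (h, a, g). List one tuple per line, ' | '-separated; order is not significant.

Stepwise |·|:
  R → 3
  σ[h>=3](R) → 3
  T → 5
  R → 3
  (T ⋈[b=h] R) → 2
  γ[h; COUNT(*)→g]((T ⋈[b=h] R)) → 2
  ρ[c/h](γ[h; COUNT(*)→g]((T ⋈[b=h] R))) → 2
  (σ[h>=3](R) ⋈[h=c] ρ[c/h](γ[h; COUNT(*)→g]((T ⋈[b=h] R)))) → 2
  ρ[a/c]((σ[h>=3](R) ⋈[h=c] ρ[c/h](γ[h; COUNT(*)→g]((T ⋈[b=h] R))))) → 2
  π[h,a,g](ρ[a/c]((σ[h>=3](R) ⋈[h=c] ρ[c/h](γ[h; COUNT(*)→g]((T ⋈[b=h] R)))))) → 2

== RESULT ==
h | a | g
7 | 7 | 1
8 | 8 | 1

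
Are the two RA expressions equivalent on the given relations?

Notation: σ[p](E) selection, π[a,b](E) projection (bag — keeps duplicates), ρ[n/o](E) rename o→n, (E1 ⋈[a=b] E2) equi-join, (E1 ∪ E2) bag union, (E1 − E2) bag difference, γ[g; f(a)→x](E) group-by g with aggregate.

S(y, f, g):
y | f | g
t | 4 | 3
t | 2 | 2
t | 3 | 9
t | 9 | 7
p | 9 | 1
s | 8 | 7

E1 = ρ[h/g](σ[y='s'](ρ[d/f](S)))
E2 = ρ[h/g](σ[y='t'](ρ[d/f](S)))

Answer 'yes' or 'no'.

E1 per-node cardinality:
  S → 6
  ρ[d/f](S) → 6
  σ[y='s'](ρ[d/f](S)) → 1
  ρ[h/g](σ[y='s'](ρ[d/f](S))) → 1
E2 per-node cardinality:
  S → 6
  ρ[d/f](S) → 6
  σ[y='t'](ρ[d/f](S)) → 4
  ρ[h/g](σ[y='t'](ρ[d/f](S))) → 4

E1 result:
y | d | h
s | 8 | 7
E2 result:
y | d | h
t | 2 | 2
t | 3 | 9
t | 4 | 3
t | 9 | 7
Witness: ('s', 8, 7) appears 1× in E1 but 0× in E2.

no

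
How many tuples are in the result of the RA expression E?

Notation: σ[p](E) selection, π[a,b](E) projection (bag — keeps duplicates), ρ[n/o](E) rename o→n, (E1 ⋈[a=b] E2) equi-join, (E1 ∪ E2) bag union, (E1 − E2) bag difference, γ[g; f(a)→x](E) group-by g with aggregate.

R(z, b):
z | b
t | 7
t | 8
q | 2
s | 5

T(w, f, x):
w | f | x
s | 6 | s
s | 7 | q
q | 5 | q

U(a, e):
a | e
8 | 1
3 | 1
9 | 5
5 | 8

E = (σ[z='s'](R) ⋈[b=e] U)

Subexpression sizes:
  R → 4
  σ[z='s'](R) → 1
  U → 4
  (σ[z='s'](R) ⋈[b=e] U) → 1

|E| = 1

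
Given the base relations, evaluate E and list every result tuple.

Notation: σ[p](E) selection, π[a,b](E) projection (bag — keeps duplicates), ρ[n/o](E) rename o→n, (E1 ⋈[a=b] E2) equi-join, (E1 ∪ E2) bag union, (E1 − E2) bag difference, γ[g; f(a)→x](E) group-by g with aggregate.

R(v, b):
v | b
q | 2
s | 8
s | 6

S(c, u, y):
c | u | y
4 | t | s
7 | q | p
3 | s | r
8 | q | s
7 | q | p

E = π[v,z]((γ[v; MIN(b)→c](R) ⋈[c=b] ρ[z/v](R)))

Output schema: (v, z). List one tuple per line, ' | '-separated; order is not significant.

Row counts bottom-up:
  R → 3
  γ[v; MIN(b)→c](R) → 2
  R → 3
  ρ[z/v](R) → 3
  (γ[v; MIN(b)→c](R) ⋈[c=b] ρ[z/v](R)) → 2
  π[v,z]((γ[v; MIN(b)→c](R) ⋈[c=b] ρ[z/v](R))) → 2

== RESULT ==
v | z
q | q
s | s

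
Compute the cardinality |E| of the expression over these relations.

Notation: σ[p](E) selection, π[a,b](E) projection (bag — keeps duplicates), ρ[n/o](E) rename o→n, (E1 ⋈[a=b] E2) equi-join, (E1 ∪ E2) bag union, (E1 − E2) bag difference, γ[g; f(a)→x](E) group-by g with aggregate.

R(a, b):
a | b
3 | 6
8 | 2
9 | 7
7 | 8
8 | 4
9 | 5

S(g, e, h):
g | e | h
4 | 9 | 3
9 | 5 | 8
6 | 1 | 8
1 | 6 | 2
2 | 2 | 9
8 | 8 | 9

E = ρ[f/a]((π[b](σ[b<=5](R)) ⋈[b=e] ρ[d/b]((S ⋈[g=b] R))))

Row counts bottom-up:
  R → 6
  σ[b<=5](R) → 3
  π[b](σ[b<=5](R)) → 3
  S → 6
  R → 6
  (S ⋈[g=b] R) → 4
  ρ[d/b]((S ⋈[g=b] R)) → 4
  (π[b](σ[b<=5](R)) ⋈[b=e] ρ[d/b]((S ⋈[g=b] R))) → 1
  ρ[f/a]((π[b](σ[b<=5](R)) ⋈[b=e] ρ[d/b]((S ⋈[g=b] R)))) → 1

|E| = 1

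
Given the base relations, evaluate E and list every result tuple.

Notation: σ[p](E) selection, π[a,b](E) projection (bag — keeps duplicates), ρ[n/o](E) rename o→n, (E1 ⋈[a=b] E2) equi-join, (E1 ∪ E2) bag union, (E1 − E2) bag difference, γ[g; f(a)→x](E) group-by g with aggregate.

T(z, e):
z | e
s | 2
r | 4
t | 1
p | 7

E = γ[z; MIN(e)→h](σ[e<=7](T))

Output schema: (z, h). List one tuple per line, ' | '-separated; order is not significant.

Per-node cardinality:
  T → 4
  σ[e<=7](T) → 4
  γ[z; MIN(e)→h](σ[e<=7](T)) → 4

== RESULT ==
z | h
p | 7
r | 4
s | 2
t | 1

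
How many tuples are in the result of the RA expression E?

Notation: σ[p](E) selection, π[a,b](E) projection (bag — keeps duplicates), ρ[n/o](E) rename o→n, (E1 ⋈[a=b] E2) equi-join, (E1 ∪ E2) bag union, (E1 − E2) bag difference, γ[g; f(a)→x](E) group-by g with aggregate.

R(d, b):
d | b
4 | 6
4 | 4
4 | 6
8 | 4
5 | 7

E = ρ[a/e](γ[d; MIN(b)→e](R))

Subexpression sizes:
  R → 5
  γ[d; MIN(b)→e](R) → 3
  ρ[a/e](γ[d; MIN(b)→e](R)) → 3

|E| = 3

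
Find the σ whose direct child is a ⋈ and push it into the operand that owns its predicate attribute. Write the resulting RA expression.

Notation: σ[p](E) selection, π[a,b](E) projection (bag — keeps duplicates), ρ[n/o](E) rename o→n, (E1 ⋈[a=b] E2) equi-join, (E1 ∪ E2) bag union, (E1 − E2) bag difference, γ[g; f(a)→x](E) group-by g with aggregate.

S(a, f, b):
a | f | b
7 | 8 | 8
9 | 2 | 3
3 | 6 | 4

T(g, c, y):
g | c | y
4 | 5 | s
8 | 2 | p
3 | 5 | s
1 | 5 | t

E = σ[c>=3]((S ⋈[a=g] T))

σ filters on c, owned by the right side.
E' = (S ⋈[a=g] σ[c>=3](T))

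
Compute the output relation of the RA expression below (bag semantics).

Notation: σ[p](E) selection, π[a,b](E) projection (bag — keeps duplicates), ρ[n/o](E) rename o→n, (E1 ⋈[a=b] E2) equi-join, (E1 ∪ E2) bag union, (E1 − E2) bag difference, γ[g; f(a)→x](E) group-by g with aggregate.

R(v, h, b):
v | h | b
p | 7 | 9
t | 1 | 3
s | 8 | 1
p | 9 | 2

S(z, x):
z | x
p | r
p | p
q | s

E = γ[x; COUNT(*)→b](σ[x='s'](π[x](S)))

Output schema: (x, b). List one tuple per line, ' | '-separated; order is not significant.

Subexpression sizes:
  S → 3
  π[x](S) → 3
  σ[x='s'](π[x](S)) → 1
  γ[x; COUNT(*)→b](σ[x='s'](π[x](S))) → 1

== RESULT ==
x | b
s | 1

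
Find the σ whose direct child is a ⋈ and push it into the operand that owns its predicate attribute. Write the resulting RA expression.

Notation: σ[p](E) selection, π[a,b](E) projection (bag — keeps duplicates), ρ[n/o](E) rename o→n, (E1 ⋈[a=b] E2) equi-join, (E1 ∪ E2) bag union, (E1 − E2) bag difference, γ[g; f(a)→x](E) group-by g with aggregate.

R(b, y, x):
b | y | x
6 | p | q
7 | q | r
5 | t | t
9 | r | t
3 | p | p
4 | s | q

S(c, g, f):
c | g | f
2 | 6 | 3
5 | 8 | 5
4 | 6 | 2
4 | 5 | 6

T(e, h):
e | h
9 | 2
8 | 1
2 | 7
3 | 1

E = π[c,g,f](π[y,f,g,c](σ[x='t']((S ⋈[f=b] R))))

σ filters on x, owned by the right side.
E' = π[c,g,f](π[y,f,g,c]((S ⋈[f=b] σ[x='t'](R))))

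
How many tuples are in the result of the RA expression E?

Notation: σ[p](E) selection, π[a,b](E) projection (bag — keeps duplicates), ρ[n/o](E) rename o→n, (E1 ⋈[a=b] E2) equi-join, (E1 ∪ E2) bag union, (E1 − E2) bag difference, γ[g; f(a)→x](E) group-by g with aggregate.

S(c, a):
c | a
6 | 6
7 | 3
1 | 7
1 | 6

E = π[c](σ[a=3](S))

Stepwise |·|:
  S → 4
  σ[a=3](S) → 1
  π[c](σ[a=3](S)) → 1

|E| = 1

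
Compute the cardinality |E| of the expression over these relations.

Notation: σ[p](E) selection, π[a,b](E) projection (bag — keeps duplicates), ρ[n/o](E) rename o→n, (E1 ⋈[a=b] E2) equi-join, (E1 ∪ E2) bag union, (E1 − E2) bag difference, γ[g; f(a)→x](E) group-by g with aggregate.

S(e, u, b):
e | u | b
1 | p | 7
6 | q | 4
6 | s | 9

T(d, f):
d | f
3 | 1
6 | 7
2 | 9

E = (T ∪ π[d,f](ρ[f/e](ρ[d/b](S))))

Stepwise |·|:
  T → 3
  S → 3
  ρ[d/b](S) → 3
  ρ[f/e](ρ[d/b](S)) → 3
  π[d,f](ρ[f/e](ρ[d/b](S))) → 3
  (T ∪ π[d,f](ρ[f/e](ρ[d/b](S)))) → 6

|E| = 6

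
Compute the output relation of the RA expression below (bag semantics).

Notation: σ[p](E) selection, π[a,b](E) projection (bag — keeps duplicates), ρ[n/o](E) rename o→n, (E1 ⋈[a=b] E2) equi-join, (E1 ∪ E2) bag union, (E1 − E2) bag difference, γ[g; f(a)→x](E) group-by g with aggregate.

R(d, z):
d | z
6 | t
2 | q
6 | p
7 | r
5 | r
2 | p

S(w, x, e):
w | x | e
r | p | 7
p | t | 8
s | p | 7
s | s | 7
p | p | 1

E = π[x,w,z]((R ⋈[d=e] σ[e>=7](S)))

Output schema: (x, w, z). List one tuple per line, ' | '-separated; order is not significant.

Row counts bottom-up:
  R → 6
  S → 5
  σ[e>=7](S) → 4
  (R ⋈[d=e] σ[e>=7](S)) → 3
  π[x,w,z]((R ⋈[d=e] σ[e>=7](S))) → 3

== RESULT ==
x | w | z
p | r | r
p | s | r
s | s | r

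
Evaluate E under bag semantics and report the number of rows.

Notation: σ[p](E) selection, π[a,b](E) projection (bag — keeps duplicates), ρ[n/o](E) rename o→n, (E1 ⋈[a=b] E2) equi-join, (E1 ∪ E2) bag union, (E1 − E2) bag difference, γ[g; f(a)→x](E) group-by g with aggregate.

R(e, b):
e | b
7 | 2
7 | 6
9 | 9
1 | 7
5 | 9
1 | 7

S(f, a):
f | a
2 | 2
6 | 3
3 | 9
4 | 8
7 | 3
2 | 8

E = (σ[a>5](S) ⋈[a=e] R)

Per-node cardinality:
  S → 6
  σ[a>5](S) → 3
  R → 6
  (σ[a>5](S) ⋈[a=e] R) → 1

|E| = 1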